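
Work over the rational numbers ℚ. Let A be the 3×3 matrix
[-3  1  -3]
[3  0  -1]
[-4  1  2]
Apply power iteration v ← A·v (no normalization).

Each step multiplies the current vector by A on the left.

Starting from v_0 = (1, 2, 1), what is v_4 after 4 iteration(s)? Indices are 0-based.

v_0 = (1, 2, 1).
v_1 = A·v_0 = (-4, 2, 0).
v_2 = A·v_1 = (14, -12, 18).
v_3 = A·v_2 = (-108, 24, -32).
v_4 = A·v_3 = (444, -292, 392).

v_4 = (444, -292, 392)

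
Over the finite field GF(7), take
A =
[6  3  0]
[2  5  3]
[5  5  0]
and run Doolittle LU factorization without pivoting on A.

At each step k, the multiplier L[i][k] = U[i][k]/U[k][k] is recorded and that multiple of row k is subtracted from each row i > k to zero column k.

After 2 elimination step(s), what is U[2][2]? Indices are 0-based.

U[2][2] = 6

Step 1: pivot at (0,0) is 6.
  row1 ← row1 − (5)·row0  ⇒  L[1][0]=5, U row1=(0, 4, 3)
  row2 ← row2 − (2)·row0  ⇒  L[2][0]=2, U row2=(0, 6, 0)
Step 2: pivot at (1,1) is 4.
  row2 ← row2 − (5)·row1  ⇒  L[2][1]=5, U row2=(0, 0, 6)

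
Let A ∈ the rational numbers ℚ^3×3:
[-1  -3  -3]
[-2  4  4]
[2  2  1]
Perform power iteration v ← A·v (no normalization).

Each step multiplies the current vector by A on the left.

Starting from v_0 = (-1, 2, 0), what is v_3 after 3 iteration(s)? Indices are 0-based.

v_3 = (-179, 342, 66)

v_0 = (-1, 2, 0).
v_1 = A·v_0 = (-5, 10, 2).
v_2 = A·v_1 = (-31, 58, 12).
v_3 = A·v_2 = (-179, 342, 66).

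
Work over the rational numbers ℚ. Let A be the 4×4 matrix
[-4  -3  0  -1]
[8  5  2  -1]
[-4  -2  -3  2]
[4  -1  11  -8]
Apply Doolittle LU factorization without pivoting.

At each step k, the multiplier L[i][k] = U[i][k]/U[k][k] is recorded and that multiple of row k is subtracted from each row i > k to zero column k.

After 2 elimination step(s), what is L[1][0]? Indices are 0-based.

[col 0] pivot -4
  R1 -= -2*R0 → (0, -1, 2, -3)  (L[1][0] := -2)
  R2 -= 1*R0 → (0, 1, -3, 3)  (L[2][0] := 1)
  R3 -= -1*R0 → (0, -4, 11, -9)  (L[3][0] := -1)
[col 1] pivot -1
  R2 -= -1*R1 → (0, 0, -1, 0)  (L[2][1] := -1)
  R3 -= 4*R1 → (0, 0, 3, 3)  (L[3][1] := 4)

L[1][0] = -2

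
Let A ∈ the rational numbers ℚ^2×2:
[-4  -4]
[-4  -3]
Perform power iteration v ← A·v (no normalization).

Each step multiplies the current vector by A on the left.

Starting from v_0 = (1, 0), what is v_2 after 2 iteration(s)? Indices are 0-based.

v_2 = (32, 28)

v_0 = (1, 0).
v_1 = A·v_0 = (-4, -4).
v_2 = A·v_1 = (32, 28).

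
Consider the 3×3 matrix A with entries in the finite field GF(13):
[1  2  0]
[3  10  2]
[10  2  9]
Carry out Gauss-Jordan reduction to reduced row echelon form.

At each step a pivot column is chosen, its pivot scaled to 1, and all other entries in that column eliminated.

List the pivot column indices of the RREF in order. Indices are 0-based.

pivot columns: 0, 1, 2

step 1: normalize row 0 (÷1) = (1, 2, 0)
  row 1: subtract 3×row0 = (0, 4, 2)
  row 2: subtract 10×row0 = (0, 8, 9)
step 2: normalize row 1 (÷4) = (0, 1, 7)
  row 0: subtract 2×row1 = (1, 0, 12)
  row 2: subtract 8×row1 = (0, 0, 5)
step 3: normalize row 2 (÷5) = (0, 0, 1)
  row 0: subtract 12×row2 = (1, 0, 0)
  row 1: subtract 7×row2 = (0, 1, 0)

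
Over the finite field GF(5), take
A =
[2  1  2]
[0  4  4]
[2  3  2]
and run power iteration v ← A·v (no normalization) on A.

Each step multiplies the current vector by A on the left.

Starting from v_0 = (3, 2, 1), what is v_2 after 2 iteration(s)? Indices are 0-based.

v_0 = (3, 2, 1).
v_1 = A·v_0 = (0, 2, 4).
v_2 = A·v_1 = (0, 4, 4).

v_2 = (0, 4, 4)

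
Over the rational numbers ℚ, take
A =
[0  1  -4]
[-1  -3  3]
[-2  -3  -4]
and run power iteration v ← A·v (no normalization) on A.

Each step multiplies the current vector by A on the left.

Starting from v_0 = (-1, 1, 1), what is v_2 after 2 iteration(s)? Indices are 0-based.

v_0 = (-1, 1, 1).
v_1 = A·v_0 = (-3, 1, -5).
v_2 = A·v_1 = (21, -15, 23).

v_2 = (21, -15, 23)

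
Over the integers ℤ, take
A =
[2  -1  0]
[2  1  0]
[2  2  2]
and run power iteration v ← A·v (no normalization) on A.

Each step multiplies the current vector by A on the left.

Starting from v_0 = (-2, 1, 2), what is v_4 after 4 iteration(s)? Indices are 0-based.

v_4 = (25, -29, -184)

v_0 = (-2, 1, 2).
v_1 = A·v_0 = (-5, -3, 2).
v_2 = A·v_1 = (-7, -13, -12).
v_3 = A·v_2 = (-1, -27, -64).
v_4 = A·v_3 = (25, -29, -184).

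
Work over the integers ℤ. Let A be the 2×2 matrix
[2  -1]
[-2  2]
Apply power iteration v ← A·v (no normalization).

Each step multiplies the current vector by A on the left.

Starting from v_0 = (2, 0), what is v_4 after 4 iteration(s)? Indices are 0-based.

v_4 = (136, -192)

v_0 = (2, 0).
v_1 = A·v_0 = (4, -4).
v_2 = A·v_1 = (12, -16).
v_3 = A·v_2 = (40, -56).
v_4 = A·v_3 = (136, -192).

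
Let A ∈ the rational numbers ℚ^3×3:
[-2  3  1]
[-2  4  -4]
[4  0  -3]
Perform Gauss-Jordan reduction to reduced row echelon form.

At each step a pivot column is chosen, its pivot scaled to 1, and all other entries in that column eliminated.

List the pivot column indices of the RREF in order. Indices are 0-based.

[1] R0 /= -2  ⇒  (1, -3/2, -1/2)
     R1 -= -2·R0  ⇒  (0, 1, -5)
     R2 -= 4·R0  ⇒  (0, 6, -1)
[2] R1 /= 1  ⇒  (0, 1, -5)
     R0 -= -3/2·R1  ⇒  (1, 0, -8)
     R2 -= 6·R1  ⇒  (0, 0, 29)
[3] R2 /= 29  ⇒  (0, 0, 1)
     R0 -= -8·R2  ⇒  (1, 0, 0)
     R1 -= -5·R2  ⇒  (0, 1, 0)

pivot columns: 0, 1, 2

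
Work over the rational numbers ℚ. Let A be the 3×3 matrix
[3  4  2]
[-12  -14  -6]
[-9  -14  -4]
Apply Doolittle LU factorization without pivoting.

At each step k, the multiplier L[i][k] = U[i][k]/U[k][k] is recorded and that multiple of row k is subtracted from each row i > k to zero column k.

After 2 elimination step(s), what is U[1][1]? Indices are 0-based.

k=0: U[0][0]=3
  eliminate (1,0): mult=-4, new row 1: (0, 2, 2); set L[1][0]=-4
  eliminate (2,0): mult=-3, new row 2: (0, -2, 2); set L[2][0]=-3
k=1: U[1][1]=2
  eliminate (2,1): mult=-1, new row 2: (0, 0, 4); set L[2][1]=-1

U[1][1] = 2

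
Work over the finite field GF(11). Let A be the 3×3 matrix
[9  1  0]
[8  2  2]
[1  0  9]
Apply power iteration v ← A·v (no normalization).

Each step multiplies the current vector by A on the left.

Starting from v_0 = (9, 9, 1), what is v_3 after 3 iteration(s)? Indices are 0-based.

v_3 = (5, 8, 2)

v_0 = (9, 9, 1).
v_1 = A·v_0 = (2, 4, 7).
v_2 = A·v_1 = (0, 5, 10).
v_3 = A·v_2 = (5, 8, 2).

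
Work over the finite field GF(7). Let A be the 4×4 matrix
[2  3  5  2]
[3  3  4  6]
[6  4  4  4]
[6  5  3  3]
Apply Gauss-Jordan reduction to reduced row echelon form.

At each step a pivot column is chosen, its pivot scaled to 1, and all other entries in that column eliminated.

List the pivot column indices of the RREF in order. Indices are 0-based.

[1] R0 /= 2  ⇒  (1, 5, 6, 1)
     R1 -= 3·R0  ⇒  (0, 2, 0, 3)
     R2 -= 6·R0  ⇒  (0, 2, 3, 5)
     R3 -= 6·R0  ⇒  (0, 3, 2, 4)
[2] R1 /= 2  ⇒  (0, 1, 0, 5)
     R0 -= 5·R1  ⇒  (1, 0, 6, 4)
     R2 -= 2·R1  ⇒  (0, 0, 3, 2)
     R3 -= 3·R1  ⇒  (0, 0, 2, 3)
[3] R2 /= 3  ⇒  (0, 0, 1, 3)
     R0 -= 6·R2  ⇒  (1, 0, 0, 0)
     R3 -= 2·R2  ⇒  (0, 0, 0, 4)
[4] R3 /= 4  ⇒  (0, 0, 0, 1)
     R1 -= 5·R3  ⇒  (0, 1, 0, 0)
     R2 -= 3·R3  ⇒  (0, 0, 1, 0)

pivot columns: 0, 1, 2, 3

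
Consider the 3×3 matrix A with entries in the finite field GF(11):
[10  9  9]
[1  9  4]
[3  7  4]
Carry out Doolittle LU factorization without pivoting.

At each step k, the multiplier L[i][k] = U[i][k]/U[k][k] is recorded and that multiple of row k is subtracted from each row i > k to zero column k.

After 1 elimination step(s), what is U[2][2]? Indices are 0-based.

Step 1: pivot at (0,0) is 10.
  row1 ← row1 − (10)·row0  ⇒  L[1][0]=10, U row1=(0, 7, 2)
  row2 ← row2 − (8)·row0  ⇒  L[2][0]=8, U row2=(0, 1, 9)

U[2][2] = 9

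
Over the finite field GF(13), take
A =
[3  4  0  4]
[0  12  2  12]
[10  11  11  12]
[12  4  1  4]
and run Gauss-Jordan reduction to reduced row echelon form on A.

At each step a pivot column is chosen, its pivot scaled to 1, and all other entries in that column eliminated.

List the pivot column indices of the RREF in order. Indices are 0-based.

pivot columns: 0, 1, 2, 3

step 1: normalize row 0 (÷3) = (1, 10, 0, 10)
  row 2: subtract 10×row0 = (0, 2, 11, 3)
  row 3: subtract 12×row0 = (0, 1, 1, 1)
step 2: normalize row 1 (÷12) = (0, 1, 11, 1)
  row 0: subtract 10×row1 = (1, 0, 7, 0)
  row 2: subtract 2×row1 = (0, 0, 2, 1)
  row 3: subtract 1×row1 = (0, 0, 3, 0)
step 3: normalize row 2 (÷2) = (0, 0, 1, 7)
  row 0: subtract 7×row2 = (1, 0, 0, 3)
  row 1: subtract 11×row2 = (0, 1, 0, 2)
  row 3: subtract 3×row2 = (0, 0, 0, 5)
step 4: normalize row 3 (÷5) = (0, 0, 0, 1)
  row 0: subtract 3×row3 = (1, 0, 0, 0)
  row 1: subtract 2×row3 = (0, 1, 0, 0)
  row 2: subtract 7×row3 = (0, 0, 1, 0)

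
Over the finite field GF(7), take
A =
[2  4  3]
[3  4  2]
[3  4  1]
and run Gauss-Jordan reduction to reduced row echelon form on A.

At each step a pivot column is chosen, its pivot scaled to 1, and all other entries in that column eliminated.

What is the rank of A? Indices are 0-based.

[1] R0 /= 2  ⇒  (1, 2, 5)
     R1 -= 3·R0  ⇒  (0, 5, 1)
     R2 -= 3·R0  ⇒  (0, 5, 0)
[2] R1 /= 5  ⇒  (0, 1, 3)
     R0 -= 2·R1  ⇒  (1, 0, 6)
     R2 -= 5·R1  ⇒  (0, 0, 6)
[3] R2 /= 6  ⇒  (0, 0, 1)
     R0 -= 6·R2  ⇒  (1, 0, 0)
     R1 -= 3·R2  ⇒  (0, 1, 0)

rank = 3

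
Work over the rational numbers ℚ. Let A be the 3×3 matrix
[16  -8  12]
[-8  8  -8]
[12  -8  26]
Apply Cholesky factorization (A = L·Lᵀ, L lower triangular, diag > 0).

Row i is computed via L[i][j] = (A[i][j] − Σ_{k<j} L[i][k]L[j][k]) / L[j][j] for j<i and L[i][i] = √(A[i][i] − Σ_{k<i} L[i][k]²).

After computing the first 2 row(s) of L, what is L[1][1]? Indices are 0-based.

L[1][1] = 2

Step 1: L[0][0] = √(16) = 4.
  L[1][0] = (-8) / L[0][0] = -2.
Step 2: L[1][1] = √(4) = 2.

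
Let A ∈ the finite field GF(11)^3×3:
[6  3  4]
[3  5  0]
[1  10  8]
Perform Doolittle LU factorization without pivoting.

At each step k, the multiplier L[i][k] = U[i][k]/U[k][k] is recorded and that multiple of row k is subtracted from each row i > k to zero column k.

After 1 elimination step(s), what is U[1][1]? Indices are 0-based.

U[1][1] = 9

[col 0] pivot 6
  R1 -= 6*R0 → (0, 9, 9)  (L[1][0] := 6)
  R2 -= 2*R0 → (0, 4, 0)  (L[2][0] := 2)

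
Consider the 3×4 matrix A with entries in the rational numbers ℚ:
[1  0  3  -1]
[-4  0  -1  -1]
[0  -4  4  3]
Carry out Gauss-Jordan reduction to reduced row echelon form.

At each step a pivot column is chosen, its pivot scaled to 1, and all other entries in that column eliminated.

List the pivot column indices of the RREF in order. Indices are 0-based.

pivot columns: 0, 1, 2

step 1: normalize row 0 (÷1) = (1, 0, 3, -1)
  row 1: subtract -4×row0 = (0, 0, 11, -5)
step 2: exchange rows 1,2
step 2: normalize row 1 (÷-4) = (0, 1, -1, -3/4)
step 3: normalize row 2 (÷11) = (0, 0, 1, -5/11)
  row 0: subtract 3×row2 = (1, 0, 0, 4/11)
  row 1: subtract -1×row2 = (0, 1, 0, -53/44)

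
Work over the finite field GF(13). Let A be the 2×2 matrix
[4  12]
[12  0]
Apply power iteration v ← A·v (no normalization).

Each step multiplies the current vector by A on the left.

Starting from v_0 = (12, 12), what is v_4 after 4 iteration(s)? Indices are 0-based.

v_4 = (1, 3)

v_0 = (12, 12).
v_1 = A·v_0 = (10, 1).
v_2 = A·v_1 = (0, 3).
v_3 = A·v_2 = (10, 0).
v_4 = A·v_3 = (1, 3).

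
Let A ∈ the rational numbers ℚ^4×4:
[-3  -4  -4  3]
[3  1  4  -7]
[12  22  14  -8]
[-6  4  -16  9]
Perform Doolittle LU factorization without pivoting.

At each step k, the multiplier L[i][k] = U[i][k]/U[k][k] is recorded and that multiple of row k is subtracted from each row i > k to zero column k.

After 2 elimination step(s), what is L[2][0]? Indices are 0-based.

[col 0] pivot -3
  R1 -= -1*R0 → (0, -3, 0, -4)  (L[1][0] := -1)
  R2 -= -4*R0 → (0, 6, -2, 4)  (L[2][0] := -4)
  R3 -= 2*R0 → (0, 12, -8, 3)  (L[3][0] := 2)
[col 1] pivot -3
  R2 -= -2*R1 → (0, 0, -2, -4)  (L[2][1] := -2)
  R3 -= -4*R1 → (0, 0, -8, -13)  (L[3][1] := -4)

L[2][0] = -4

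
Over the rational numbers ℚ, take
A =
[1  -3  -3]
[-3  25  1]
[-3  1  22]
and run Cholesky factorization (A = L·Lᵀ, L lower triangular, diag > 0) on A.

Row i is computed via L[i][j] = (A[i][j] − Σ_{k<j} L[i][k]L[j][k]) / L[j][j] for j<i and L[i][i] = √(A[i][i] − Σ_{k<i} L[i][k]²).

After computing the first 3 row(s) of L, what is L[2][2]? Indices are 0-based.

L[2][2] = 3

Step 1: L[0][0] = √(1) = 1.
  L[1][0] = (-3) / L[0][0] = -3.
Step 2: L[1][1] = √(16) = 4.
  L[2][0] = (-3) / L[0][0] = -3.
  L[2][1] = (-8) / L[1][1] = -2.
Step 3: L[2][2] = √(9) = 3.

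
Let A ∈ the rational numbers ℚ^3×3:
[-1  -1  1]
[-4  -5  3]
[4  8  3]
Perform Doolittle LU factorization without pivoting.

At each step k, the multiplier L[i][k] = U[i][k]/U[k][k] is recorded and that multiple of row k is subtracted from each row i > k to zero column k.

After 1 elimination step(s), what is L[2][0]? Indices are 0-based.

L[2][0] = -4

Step 1: pivot at (0,0) is -1.
  row1 ← row1 − (4)·row0  ⇒  L[1][0]=4, U row1=(0, -1, -1)
  row2 ← row2 − (-4)·row0  ⇒  L[2][0]=-4, U row2=(0, 4, 7)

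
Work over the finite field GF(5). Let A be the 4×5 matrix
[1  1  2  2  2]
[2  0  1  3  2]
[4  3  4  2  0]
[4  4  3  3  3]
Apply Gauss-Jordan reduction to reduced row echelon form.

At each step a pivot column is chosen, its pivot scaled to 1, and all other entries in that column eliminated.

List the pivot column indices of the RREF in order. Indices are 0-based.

step 1: normalize row 0 (÷1) = (1, 1, 2, 2, 2)
  row 1: subtract 2×row0 = (0, 3, 2, 4, 3)
  row 2: subtract 4×row0 = (0, 4, 1, 4, 2)
  row 3: subtract 4×row0 = (0, 0, 0, 0, 0)
step 2: normalize row 1 (÷3) = (0, 1, 4, 3, 1)
  row 0: subtract 1×row1 = (1, 0, 3, 4, 1)
  row 2: subtract 4×row1 = (0, 0, 0, 2, 3)
skip col 2 (zero from row 2)
step 3: normalize row 2 (÷2) = (0, 0, 0, 1, 4)
  row 0: subtract 4×row2 = (1, 0, 3, 0, 0)
  row 1: subtract 3×row2 = (0, 1, 4, 0, 4)
skip col 4 (zero from row 3)

pivot columns: 0, 1, 3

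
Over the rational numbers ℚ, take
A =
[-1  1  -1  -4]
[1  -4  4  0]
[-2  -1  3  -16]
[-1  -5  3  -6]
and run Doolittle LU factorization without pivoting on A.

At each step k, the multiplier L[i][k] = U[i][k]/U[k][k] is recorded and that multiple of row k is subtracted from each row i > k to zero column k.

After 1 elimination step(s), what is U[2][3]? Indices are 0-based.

[col 0] pivot -1
  R1 -= -1*R0 → (0, -3, 3, -4)  (L[1][0] := -1)
  R2 -= 2*R0 → (0, -3, 5, -8)  (L[2][0] := 2)
  R3 -= 1*R0 → (0, -6, 4, -2)  (L[3][0] := 1)

U[2][3] = -8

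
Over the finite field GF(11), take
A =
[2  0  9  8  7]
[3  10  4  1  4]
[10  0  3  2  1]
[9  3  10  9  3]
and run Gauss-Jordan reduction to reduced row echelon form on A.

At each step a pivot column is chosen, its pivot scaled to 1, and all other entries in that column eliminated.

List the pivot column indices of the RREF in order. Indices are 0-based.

pivot columns: 0, 1, 2, 3

pivot(0,0)=2: scale R0 → (1, 0, 10, 4, 9)
  clear (1,0): R1 −= (3)R0 → (0, 10, 7, 0, 10)
  clear (2,0): R2 −= (10)R0 → (0, 0, 2, 6, 10)
  clear (3,0): R3 −= (9)R0 → (0, 3, 8, 6, 10)
pivot(1,1)=10: scale R1 → (0, 1, 4, 0, 1)
  clear (3,1): R3 −= (3)R1 → (0, 0, 7, 6, 7)
pivot(2,2)=2: scale R2 → (0, 0, 1, 3, 5)
  clear (0,2): R0 −= (10)R2 → (1, 0, 0, 7, 3)
  clear (1,2): R1 −= (4)R2 → (0, 1, 0, 10, 3)
  clear (3,2): R3 −= (7)R2 → (0, 0, 0, 7, 5)
pivot(3,3)=7: scale R3 → (0, 0, 0, 1, 7)
  clear (0,3): R0 −= (7)R3 → (1, 0, 0, 0, 9)
  clear (1,3): R1 −= (10)R3 → (0, 1, 0, 0, 10)
  clear (2,3): R2 −= (3)R3 → (0, 0, 1, 0, 6)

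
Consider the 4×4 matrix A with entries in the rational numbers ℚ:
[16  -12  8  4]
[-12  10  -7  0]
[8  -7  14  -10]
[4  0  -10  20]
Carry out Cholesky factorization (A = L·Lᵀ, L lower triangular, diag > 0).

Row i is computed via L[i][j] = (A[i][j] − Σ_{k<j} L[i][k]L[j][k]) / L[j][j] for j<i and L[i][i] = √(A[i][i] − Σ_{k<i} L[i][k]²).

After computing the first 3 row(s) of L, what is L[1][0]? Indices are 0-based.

Step 1: L[0][0] = √(16) = 4.
  L[1][0] = (-12) / L[0][0] = -3.
Step 2: L[1][1] = √(1) = 1.
  L[2][0] = (8) / L[0][0] = 2.
  L[2][1] = (-1) / L[1][1] = -1.
Step 3: L[2][2] = √(9) = 3.

L[1][0] = -3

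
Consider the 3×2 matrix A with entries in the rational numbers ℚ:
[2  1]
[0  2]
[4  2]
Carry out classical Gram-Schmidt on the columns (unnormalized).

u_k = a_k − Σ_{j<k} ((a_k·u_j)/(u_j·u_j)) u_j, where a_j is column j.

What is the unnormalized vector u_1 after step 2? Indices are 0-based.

u_1 = (0, 2, 0)

Step 1: u_0 = a_0 = (2, 0, 4).
Step 2: u_1 = a_1 − (1/2)·u_0 = (0, 2, 0).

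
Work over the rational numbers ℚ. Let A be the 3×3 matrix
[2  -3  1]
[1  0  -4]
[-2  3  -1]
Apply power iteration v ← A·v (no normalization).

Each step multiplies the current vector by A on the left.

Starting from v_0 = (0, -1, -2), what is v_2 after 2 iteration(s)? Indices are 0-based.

v_0 = (0, -1, -2).
v_1 = A·v_0 = (1, 8, -1).
v_2 = A·v_1 = (-23, 5, 23).

v_2 = (-23, 5, 23)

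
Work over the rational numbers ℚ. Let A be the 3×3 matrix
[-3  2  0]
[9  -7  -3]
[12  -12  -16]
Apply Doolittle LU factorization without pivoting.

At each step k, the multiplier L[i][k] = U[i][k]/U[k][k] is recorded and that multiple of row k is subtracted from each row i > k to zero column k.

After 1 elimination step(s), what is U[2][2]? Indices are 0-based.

k=0: U[0][0]=-3
  eliminate (1,0): mult=-3, new row 1: (0, -1, -3); set L[1][0]=-3
  eliminate (2,0): mult=-4, new row 2: (0, -4, -16); set L[2][0]=-4

U[2][2] = -16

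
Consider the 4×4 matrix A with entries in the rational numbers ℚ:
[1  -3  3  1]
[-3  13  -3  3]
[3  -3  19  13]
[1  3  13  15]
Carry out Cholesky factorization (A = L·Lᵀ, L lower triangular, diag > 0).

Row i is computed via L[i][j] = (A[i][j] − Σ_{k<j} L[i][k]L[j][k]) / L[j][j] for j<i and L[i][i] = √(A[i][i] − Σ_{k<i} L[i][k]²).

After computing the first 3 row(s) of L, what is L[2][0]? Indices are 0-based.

L[2][0] = 3

Step 1: L[0][0] = √(1) = 1.
  L[1][0] = (-3) / L[0][0] = -3.
Step 2: L[1][1] = √(4) = 2.
  L[2][0] = (3) / L[0][0] = 3.
  L[2][1] = (6) / L[1][1] = 3.
Step 3: L[2][2] = √(1) = 1.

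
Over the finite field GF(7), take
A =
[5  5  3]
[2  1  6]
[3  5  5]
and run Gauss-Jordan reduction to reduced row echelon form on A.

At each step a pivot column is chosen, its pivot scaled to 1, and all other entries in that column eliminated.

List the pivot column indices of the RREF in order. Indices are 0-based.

pivot(0,0)=5: scale R0 → (1, 1, 2)
  clear (1,0): R1 −= (2)R0 → (0, 6, 2)
  clear (2,0): R2 −= (3)R0 → (0, 2, 6)
pivot(1,1)=6: scale R1 → (0, 1, 5)
  clear (0,1): R0 −= (1)R1 → (1, 0, 4)
  clear (2,1): R2 −= (2)R1 → (0, 0, 3)
pivot(2,2)=3: scale R2 → (0, 0, 1)
  clear (0,2): R0 −= (4)R2 → (1, 0, 0)
  clear (1,2): R1 −= (5)R2 → (0, 1, 0)

pivot columns: 0, 1, 2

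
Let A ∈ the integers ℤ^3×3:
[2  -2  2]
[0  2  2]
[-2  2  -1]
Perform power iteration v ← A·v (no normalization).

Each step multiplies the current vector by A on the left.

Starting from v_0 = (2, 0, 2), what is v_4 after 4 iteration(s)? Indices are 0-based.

v_0 = (2, 0, 2).
v_1 = A·v_0 = (8, 4, -6).
v_2 = A·v_1 = (-4, -4, -2).
v_3 = A·v_2 = (-4, -12, 2).
v_4 = A·v_3 = (20, -20, -18).

v_4 = (20, -20, -18)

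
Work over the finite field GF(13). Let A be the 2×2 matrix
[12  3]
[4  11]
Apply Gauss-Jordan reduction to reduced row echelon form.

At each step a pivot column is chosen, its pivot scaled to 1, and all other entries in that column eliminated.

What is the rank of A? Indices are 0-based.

step 1: normalize row 0 (÷12) = (1, 10)
  row 1: subtract 4×row0 = (0, 10)
step 2: normalize row 1 (÷10) = (0, 1)
  row 0: subtract 10×row1 = (1, 0)

rank = 2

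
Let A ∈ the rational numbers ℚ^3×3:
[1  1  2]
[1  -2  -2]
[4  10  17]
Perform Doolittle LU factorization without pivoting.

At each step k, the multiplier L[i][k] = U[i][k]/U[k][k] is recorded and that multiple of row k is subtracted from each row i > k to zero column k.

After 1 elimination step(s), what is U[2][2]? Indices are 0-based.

[col 0] pivot 1
  R1 -= 1*R0 → (0, -3, -4)  (L[1][0] := 1)
  R2 -= 4*R0 → (0, 6, 9)  (L[2][0] := 4)

U[2][2] = 9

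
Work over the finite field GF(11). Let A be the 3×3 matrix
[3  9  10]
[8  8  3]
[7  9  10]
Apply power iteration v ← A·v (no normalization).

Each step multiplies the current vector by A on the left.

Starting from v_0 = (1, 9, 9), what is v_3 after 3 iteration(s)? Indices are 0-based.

v_0 = (1, 9, 9).
v_1 = A·v_0 = (9, 8, 2).
v_2 = A·v_1 = (9, 10, 1).
v_3 = A·v_2 = (6, 1, 9).

v_3 = (6, 1, 9)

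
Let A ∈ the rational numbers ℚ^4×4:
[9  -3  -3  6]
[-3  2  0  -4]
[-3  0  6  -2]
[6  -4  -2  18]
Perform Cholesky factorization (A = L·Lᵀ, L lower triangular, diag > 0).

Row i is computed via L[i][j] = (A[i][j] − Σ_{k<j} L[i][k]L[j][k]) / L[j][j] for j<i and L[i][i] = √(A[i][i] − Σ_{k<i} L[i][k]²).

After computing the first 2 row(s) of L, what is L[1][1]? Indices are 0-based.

Step 1: L[0][0] = √(9) = 3.
  L[1][0] = (-3) / L[0][0] = -1.
Step 2: L[1][1] = √(1) = 1.

L[1][1] = 1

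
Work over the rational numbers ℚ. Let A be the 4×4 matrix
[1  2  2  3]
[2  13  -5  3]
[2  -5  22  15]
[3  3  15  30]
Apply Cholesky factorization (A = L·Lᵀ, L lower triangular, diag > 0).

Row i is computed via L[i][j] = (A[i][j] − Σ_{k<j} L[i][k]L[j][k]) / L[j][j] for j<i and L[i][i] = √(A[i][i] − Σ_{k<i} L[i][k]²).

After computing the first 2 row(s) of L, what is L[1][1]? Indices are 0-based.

L[1][1] = 3

Step 1: L[0][0] = √(1) = 1.
  L[1][0] = (2) / L[0][0] = 2.
Step 2: L[1][1] = √(9) = 3.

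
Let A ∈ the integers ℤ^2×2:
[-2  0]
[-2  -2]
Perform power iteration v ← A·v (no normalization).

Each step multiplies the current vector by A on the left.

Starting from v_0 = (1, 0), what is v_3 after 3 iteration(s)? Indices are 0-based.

v_3 = (-8, -24)

v_0 = (1, 0).
v_1 = A·v_0 = (-2, -2).
v_2 = A·v_1 = (4, 8).
v_3 = A·v_2 = (-8, -24).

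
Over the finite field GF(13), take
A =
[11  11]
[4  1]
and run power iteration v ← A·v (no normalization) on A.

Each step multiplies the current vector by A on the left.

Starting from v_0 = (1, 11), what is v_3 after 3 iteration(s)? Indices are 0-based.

v_0 = (1, 11).
v_1 = A·v_0 = (2, 2).
v_2 = A·v_1 = (5, 10).
v_3 = A·v_2 = (9, 4).

v_3 = (9, 4)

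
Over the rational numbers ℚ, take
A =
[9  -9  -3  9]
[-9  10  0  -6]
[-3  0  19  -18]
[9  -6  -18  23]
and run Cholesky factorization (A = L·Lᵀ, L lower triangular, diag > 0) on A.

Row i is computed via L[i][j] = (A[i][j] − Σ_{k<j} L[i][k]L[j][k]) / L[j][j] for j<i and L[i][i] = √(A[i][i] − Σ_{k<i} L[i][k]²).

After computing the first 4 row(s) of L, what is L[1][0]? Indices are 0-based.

Step 1: L[0][0] = √(9) = 3.
  L[1][0] = (-9) / L[0][0] = -3.
Step 2: L[1][1] = √(1) = 1.
  L[2][0] = (-3) / L[0][0] = -1.
  L[2][1] = (-3) / L[1][1] = -3.
Step 3: L[2][2] = √(9) = 3.
  L[3][0] = (9) / L[0][0] = 3.
  L[3][1] = (3) / L[1][1] = 3.
  L[3][2] = (-6) / L[2][2] = -2.
Step 4: L[3][3] = √(1) = 1.

L[1][0] = -3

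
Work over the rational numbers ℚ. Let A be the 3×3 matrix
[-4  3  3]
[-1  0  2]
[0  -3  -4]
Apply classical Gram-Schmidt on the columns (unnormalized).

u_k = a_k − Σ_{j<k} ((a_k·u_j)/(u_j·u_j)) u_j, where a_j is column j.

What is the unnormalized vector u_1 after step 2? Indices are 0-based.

Step 1: u_0 = a_0 = (-4, -1, 0).
Step 2: u_1 = a_1 − (-12/17)·u_0 = (3/17, -12/17, -3).

u_1 = (3/17, -12/17, -3)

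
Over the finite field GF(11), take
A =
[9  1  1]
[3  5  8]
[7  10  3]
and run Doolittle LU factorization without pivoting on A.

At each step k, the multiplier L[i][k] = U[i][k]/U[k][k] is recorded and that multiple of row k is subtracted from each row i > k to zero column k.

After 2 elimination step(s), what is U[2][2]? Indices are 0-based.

k=0: U[0][0]=9
  eliminate (1,0): mult=4, new row 1: (0, 1, 4); set L[1][0]=4
  eliminate (2,0): mult=2, new row 2: (0, 8, 1); set L[2][0]=2
k=1: U[1][1]=1
  eliminate (2,1): mult=8, new row 2: (0, 0, 2); set L[2][1]=8

U[2][2] = 2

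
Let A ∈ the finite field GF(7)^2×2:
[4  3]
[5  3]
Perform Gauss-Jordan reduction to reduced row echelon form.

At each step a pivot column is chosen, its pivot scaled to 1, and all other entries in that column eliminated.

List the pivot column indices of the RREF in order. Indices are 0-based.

pivot columns: 0, 1

[1] R0 /= 4  ⇒  (1, 6)
     R1 -= 5·R0  ⇒  (0, 1)
[2] R1 /= 1  ⇒  (0, 1)
     R0 -= 6·R1  ⇒  (1, 0)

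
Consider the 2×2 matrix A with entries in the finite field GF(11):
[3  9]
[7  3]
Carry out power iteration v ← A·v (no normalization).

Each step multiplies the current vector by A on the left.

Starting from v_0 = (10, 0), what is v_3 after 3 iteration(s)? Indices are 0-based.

v_3 = (0, 8)

v_0 = (10, 0).
v_1 = A·v_0 = (8, 4).
v_2 = A·v_1 = (5, 2).
v_3 = A·v_2 = (0, 8).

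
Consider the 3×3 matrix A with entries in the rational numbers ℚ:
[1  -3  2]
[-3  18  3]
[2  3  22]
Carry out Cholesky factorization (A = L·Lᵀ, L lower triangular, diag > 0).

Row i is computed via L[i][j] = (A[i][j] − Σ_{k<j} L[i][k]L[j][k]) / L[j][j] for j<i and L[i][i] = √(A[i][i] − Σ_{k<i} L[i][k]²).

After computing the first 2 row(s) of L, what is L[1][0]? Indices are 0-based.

Step 1: L[0][0] = √(1) = 1.
  L[1][0] = (-3) / L[0][0] = -3.
Step 2: L[1][1] = √(9) = 3.

L[1][0] = -3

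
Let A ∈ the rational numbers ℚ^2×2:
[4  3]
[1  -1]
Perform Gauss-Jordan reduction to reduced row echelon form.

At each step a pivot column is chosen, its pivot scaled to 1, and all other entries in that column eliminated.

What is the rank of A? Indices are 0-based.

rank = 2

step 1: normalize row 0 (÷4) = (1, 3/4)
  row 1: subtract 1×row0 = (0, -7/4)
step 2: normalize row 1 (÷-7/4) = (0, 1)
  row 0: subtract 3/4×row1 = (1, 0)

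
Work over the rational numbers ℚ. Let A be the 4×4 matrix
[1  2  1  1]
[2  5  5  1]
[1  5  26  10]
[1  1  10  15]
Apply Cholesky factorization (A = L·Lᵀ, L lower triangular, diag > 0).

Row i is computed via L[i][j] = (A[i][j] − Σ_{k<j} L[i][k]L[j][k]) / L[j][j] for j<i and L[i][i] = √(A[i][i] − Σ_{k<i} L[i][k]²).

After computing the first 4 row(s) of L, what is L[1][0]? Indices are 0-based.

L[1][0] = 2

Step 1: L[0][0] = √(1) = 1.
  L[1][0] = (2) / L[0][0] = 2.
Step 2: L[1][1] = √(1) = 1.
  L[2][0] = (1) / L[0][0] = 1.
  L[2][1] = (3) / L[1][1] = 3.
Step 3: L[2][2] = √(16) = 4.
  L[3][0] = (1) / L[0][0] = 1.
  L[3][1] = (-1) / L[1][1] = -1.
  L[3][2] = (12) / L[2][2] = 3.
Step 4: L[3][3] = √(4) = 2.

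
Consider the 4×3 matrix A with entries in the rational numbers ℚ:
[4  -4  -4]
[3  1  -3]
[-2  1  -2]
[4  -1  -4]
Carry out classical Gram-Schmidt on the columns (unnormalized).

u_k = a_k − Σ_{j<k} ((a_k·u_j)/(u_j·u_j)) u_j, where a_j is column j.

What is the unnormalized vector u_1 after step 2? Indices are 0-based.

u_1 = (-104/45, 34/15, 7/45, 31/45)

Step 1: u_0 = a_0 = (4, 3, -2, 4).
Step 2: u_1 = a_1 − (-19/45)·u_0 = (-104/45, 34/15, 7/45, 31/45).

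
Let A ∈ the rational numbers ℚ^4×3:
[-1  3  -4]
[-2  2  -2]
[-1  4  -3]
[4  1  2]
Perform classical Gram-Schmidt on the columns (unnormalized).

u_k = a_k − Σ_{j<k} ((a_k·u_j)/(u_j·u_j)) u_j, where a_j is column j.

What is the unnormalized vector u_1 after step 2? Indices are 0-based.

u_1 = (59/22, 15/11, 81/22, 25/11)

Step 1: u_0 = a_0 = (-1, -2, -1, 4).
Step 2: u_1 = a_1 − (-7/22)·u_0 = (59/22, 15/11, 81/22, 25/11).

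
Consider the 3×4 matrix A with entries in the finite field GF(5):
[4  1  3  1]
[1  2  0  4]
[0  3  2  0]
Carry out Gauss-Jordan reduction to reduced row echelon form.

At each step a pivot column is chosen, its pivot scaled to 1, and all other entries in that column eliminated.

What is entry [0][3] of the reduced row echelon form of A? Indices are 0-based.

step 1: normalize row 0 (÷4) = (1, 4, 2, 4)
  row 1: subtract 1×row0 = (0, 3, 3, 0)
step 2: normalize row 1 (÷3) = (0, 1, 1, 0)
  row 0: subtract 4×row1 = (1, 0, 3, 4)
  row 2: subtract 3×row1 = (0, 0, 4, 0)
step 3: normalize row 2 (÷4) = (0, 0, 1, 0)
  row 0: subtract 3×row2 = (1, 0, 0, 4)
  row 1: subtract 1×row2 = (0, 1, 0, 0)

M[0][3] = 4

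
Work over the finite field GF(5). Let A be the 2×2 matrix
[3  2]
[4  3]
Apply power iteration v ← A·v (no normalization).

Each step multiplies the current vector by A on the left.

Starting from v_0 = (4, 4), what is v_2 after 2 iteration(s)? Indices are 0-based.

v_0 = (4, 4).
v_1 = A·v_0 = (0, 3).
v_2 = A·v_1 = (1, 4).

v_2 = (1, 4)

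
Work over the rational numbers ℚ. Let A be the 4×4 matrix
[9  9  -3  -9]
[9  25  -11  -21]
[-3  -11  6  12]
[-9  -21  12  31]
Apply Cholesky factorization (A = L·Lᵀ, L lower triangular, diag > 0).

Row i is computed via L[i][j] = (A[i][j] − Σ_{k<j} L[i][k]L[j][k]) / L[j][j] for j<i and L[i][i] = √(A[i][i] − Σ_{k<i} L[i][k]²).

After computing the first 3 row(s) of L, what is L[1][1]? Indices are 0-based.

Step 1: L[0][0] = √(9) = 3.
  L[1][0] = (9) / L[0][0] = 3.
Step 2: L[1][1] = √(16) = 4.
  L[2][0] = (-3) / L[0][0] = -1.
  L[2][1] = (-8) / L[1][1] = -2.
Step 3: L[2][2] = √(1) = 1.

L[1][1] = 4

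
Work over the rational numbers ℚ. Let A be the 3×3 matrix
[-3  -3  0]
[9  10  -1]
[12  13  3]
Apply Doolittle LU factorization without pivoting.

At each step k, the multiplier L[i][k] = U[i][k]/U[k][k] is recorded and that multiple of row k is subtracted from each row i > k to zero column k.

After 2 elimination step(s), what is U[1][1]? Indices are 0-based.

U[1][1] = 1

Step 1: pivot at (0,0) is -3.
  row1 ← row1 − (-3)·row0  ⇒  L[1][0]=-3, U row1=(0, 1, -1)
  row2 ← row2 − (-4)·row0  ⇒  L[2][0]=-4, U row2=(0, 1, 3)
Step 2: pivot at (1,1) is 1.
  row2 ← row2 − (1)·row1  ⇒  L[2][1]=1, U row2=(0, 0, 4)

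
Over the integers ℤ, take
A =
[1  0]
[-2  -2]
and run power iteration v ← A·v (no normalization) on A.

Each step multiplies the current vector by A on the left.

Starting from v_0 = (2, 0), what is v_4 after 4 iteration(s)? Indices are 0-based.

v_0 = (2, 0).
v_1 = A·v_0 = (2, -4).
v_2 = A·v_1 = (2, 4).
v_3 = A·v_2 = (2, -12).
v_4 = A·v_3 = (2, 20).

v_4 = (2, 20)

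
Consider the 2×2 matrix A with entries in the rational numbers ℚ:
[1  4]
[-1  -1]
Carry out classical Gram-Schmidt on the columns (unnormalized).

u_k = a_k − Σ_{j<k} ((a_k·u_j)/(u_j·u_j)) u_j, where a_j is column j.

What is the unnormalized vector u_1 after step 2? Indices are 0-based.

u_1 = (3/2, 3/2)

Step 1: u_0 = a_0 = (1, -1).
Step 2: u_1 = a_1 − (5/2)·u_0 = (3/2, 3/2).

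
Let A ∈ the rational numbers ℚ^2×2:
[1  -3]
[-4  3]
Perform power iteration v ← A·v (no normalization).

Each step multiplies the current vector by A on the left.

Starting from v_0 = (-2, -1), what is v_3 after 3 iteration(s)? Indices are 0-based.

v_0 = (-2, -1).
v_1 = A·v_0 = (1, 5).
v_2 = A·v_1 = (-14, 11).
v_3 = A·v_2 = (-47, 89).

v_3 = (-47, 89)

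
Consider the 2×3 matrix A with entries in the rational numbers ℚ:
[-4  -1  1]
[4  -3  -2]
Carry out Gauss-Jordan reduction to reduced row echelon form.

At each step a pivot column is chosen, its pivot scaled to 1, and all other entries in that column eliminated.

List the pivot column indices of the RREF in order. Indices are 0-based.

pivot columns: 0, 1

pivot(0,0)=-4: scale R0 → (1, 1/4, -1/4)
  clear (1,0): R1 −= (4)R0 → (0, -4, -1)
pivot(1,1)=-4: scale R1 → (0, 1, 1/4)
  clear (0,1): R0 −= (1/4)R1 → (1, 0, -5/16)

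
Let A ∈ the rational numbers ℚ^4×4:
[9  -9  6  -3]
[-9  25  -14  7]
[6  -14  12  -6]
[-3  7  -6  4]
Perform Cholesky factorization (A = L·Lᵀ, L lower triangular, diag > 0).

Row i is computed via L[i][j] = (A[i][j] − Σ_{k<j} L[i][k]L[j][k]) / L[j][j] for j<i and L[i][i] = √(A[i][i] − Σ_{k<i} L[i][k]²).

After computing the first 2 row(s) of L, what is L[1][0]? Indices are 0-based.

L[1][0] = -3

Step 1: L[0][0] = √(9) = 3.
  L[1][0] = (-9) / L[0][0] = -3.
Step 2: L[1][1] = √(16) = 4.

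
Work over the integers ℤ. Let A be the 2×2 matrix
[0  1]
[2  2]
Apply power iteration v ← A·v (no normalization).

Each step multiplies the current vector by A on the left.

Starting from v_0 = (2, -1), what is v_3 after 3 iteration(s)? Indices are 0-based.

v_0 = (2, -1).
v_1 = A·v_0 = (-1, 2).
v_2 = A·v_1 = (2, 2).
v_3 = A·v_2 = (2, 8).

v_3 = (2, 8)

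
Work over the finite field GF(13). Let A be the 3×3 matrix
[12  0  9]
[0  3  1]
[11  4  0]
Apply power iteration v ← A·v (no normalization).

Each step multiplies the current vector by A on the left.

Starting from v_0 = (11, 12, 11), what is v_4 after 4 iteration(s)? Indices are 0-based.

v_0 = (11, 12, 11).
v_1 = A·v_0 = (10, 8, 0).
v_2 = A·v_1 = (3, 11, 12).
v_3 = A·v_2 = (1, 6, 12).
v_4 = A·v_3 = (3, 4, 9).

v_4 = (3, 4, 9)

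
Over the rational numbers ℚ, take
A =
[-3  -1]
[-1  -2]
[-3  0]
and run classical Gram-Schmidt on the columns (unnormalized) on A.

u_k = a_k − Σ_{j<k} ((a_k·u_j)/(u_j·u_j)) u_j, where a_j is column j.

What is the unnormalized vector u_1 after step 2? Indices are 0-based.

Step 1: u_0 = a_0 = (-3, -1, -3).
Step 2: u_1 = a_1 − (5/19)·u_0 = (-4/19, -33/19, 15/19).

u_1 = (-4/19, -33/19, 15/19)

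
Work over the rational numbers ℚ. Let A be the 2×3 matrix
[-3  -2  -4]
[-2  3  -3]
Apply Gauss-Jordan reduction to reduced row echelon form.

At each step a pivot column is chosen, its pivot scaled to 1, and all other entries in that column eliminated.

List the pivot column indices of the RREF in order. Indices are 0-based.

pivot(0,0)=-3: scale R0 → (1, 2/3, 4/3)
  clear (1,0): R1 −= (-2)R0 → (0, 13/3, -1/3)
pivot(1,1)=13/3: scale R1 → (0, 1, -1/13)
  clear (0,1): R0 −= (2/3)R1 → (1, 0, 18/13)

pivot columns: 0, 1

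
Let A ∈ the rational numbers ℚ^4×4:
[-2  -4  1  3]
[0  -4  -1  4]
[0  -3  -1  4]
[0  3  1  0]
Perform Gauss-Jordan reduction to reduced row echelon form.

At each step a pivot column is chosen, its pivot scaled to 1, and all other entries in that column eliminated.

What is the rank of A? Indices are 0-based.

pivot(0,0)=-2: scale R0 → (1, 2, -1/2, -3/2)
pivot(1,1)=-4: scale R1 → (0, 1, 1/4, -1)
  clear (0,1): R0 −= (2)R1 → (1, 0, -1, 1/2)
  clear (2,1): R2 −= (-3)R1 → (0, 0, -1/4, 1)
  clear (3,1): R3 −= (3)R1 → (0, 0, 1/4, 3)
pivot(2,2)=-1/4: scale R2 → (0, 0, 1, -4)
  clear (0,2): R0 −= (-1)R2 → (1, 0, 0, -7/2)
  clear (1,2): R1 −= (1/4)R2 → (0, 1, 0, 0)
  clear (3,2): R3 −= (1/4)R2 → (0, 0, 0, 4)
pivot(3,3)=4: scale R3 → (0, 0, 0, 1)
  clear (0,3): R0 −= (-7/2)R3 → (1, 0, 0, 0)
  clear (2,3): R2 −= (-4)R3 → (0, 0, 1, 0)

rank = 4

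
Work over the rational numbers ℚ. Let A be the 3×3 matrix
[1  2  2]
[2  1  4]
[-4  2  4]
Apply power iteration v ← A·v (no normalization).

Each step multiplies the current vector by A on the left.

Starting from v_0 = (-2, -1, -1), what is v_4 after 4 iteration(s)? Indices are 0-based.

v_0 = (-2, -1, -1).
v_1 = A·v_0 = (-6, -9, 2).
v_2 = A·v_1 = (-20, -13, 14).
v_3 = A·v_2 = (-18, 3, 110).
v_4 = A·v_3 = (208, 407, 518).

v_4 = (208, 407, 518)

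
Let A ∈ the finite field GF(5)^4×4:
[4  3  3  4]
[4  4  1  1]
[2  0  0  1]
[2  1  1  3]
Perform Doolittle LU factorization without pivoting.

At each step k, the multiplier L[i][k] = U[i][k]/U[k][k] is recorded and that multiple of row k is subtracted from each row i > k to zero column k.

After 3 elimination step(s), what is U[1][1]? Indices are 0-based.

U[1][1] = 1

k=0: U[0][0]=4
  eliminate (1,0): mult=1, new row 1: (0, 1, 3, 2); set L[1][0]=1
  eliminate (2,0): mult=3, new row 2: (0, 1, 1, 4); set L[2][0]=3
  eliminate (3,0): mult=3, new row 3: (0, 2, 2, 1); set L[3][0]=3
k=1: U[1][1]=1
  eliminate (2,1): mult=1, new row 2: (0, 0, 3, 2); set L[2][1]=1
  eliminate (3,1): mult=2, new row 3: (0, 0, 1, 2); set L[3][1]=2
k=2: U[2][2]=3
  eliminate (3,2): mult=2, new row 3: (0, 0, 0, 3); set L[3][2]=2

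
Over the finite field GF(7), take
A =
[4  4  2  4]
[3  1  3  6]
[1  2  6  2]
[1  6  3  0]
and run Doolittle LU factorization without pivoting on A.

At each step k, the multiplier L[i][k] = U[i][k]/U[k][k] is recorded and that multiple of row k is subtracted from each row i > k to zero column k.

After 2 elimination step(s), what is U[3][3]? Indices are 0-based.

[col 0] pivot 4
  R1 -= 6*R0 → (0, 5, 5, 3)  (L[1][0] := 6)
  R2 -= 2*R0 → (0, 1, 2, 1)  (L[2][0] := 2)
  R3 -= 2*R0 → (0, 5, 6, 6)  (L[3][0] := 2)
[col 1] pivot 5
  R2 -= 3*R1 → (0, 0, 1, 6)  (L[2][1] := 3)
  R3 -= 1*R1 → (0, 0, 1, 3)  (L[3][1] := 1)

U[3][3] = 3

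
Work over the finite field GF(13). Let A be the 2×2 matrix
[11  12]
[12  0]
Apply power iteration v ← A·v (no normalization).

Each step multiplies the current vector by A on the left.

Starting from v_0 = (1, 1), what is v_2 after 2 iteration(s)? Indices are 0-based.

v_2 = (7, 3)

v_0 = (1, 1).
v_1 = A·v_0 = (10, 12).
v_2 = A·v_1 = (7, 3).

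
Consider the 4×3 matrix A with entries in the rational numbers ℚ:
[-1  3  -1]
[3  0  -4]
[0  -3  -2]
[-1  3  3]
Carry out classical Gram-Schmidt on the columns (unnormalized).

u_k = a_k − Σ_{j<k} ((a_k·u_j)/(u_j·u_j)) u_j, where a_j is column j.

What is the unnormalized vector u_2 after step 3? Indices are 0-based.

Step 1: u_0 = a_0 = (-1, 3, 0, -1).
Step 2: u_1 = a_1 − (-6/11)·u_0 = (27/11, 18/11, -3, 27/11).
Step 3: u_2 = a_2 − (-14/11)·u_0 − (16/87)·u_1 = (-79/29, -14/29, -42/29, 37/29).

u_2 = (-79/29, -14/29, -42/29, 37/29)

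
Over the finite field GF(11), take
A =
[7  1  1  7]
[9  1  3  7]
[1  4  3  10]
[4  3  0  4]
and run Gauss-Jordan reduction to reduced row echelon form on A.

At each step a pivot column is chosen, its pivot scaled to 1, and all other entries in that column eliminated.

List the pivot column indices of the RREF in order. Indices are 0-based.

pivot columns: 0, 1, 2, 3

step 1: normalize row 0 (÷7) = (1, 8, 8, 1)
  row 1: subtract 9×row0 = (0, 6, 8, 9)
  row 2: subtract 1×row0 = (0, 7, 6, 9)
  row 3: subtract 4×row0 = (0, 4, 1, 0)
step 2: normalize row 1 (÷6) = (0, 1, 5, 7)
  row 0: subtract 8×row1 = (1, 0, 1, 0)
  row 2: subtract 7×row1 = (0, 0, 4, 4)
  row 3: subtract 4×row1 = (0, 0, 3, 5)
step 3: normalize row 2 (÷4) = (0, 0, 1, 1)
  row 0: subtract 1×row2 = (1, 0, 0, 10)
  row 1: subtract 5×row2 = (0, 1, 0, 2)
  row 3: subtract 3×row2 = (0, 0, 0, 2)
step 4: normalize row 3 (÷2) = (0, 0, 0, 1)
  row 0: subtract 10×row3 = (1, 0, 0, 0)
  row 1: subtract 2×row3 = (0, 1, 0, 0)
  row 2: subtract 1×row3 = (0, 0, 1, 0)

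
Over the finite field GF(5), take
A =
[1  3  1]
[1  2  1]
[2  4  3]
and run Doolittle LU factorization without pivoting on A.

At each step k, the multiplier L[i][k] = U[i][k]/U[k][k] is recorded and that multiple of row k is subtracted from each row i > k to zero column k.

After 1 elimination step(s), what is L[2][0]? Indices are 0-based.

[col 0] pivot 1
  R1 -= 1*R0 → (0, 4, 0)  (L[1][0] := 1)
  R2 -= 2*R0 → (0, 3, 1)  (L[2][0] := 2)

L[2][0] = 2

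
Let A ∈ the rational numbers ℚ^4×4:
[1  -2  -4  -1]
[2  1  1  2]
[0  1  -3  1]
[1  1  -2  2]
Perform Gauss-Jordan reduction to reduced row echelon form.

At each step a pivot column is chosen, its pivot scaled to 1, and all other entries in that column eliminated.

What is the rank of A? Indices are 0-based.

step 1: normalize row 0 (÷1) = (1, -2, -4, -1)
  row 1: subtract 2×row0 = (0, 5, 9, 4)
  row 3: subtract 1×row0 = (0, 3, 2, 3)
step 2: normalize row 1 (÷5) = (0, 1, 9/5, 4/5)
  row 0: subtract -2×row1 = (1, 0, -2/5, 3/5)
  row 2: subtract 1×row1 = (0, 0, -24/5, 1/5)
  row 3: subtract 3×row1 = (0, 0, -17/5, 3/5)
step 3: normalize row 2 (÷-24/5) = (0, 0, 1, -1/24)
  row 0: subtract -2/5×row2 = (1, 0, 0, 7/12)
  row 1: subtract 9/5×row2 = (0, 1, 0, 7/8)
  row 3: subtract -17/5×row2 = (0, 0, 0, 11/24)
step 4: normalize row 3 (÷11/24) = (0, 0, 0, 1)
  row 0: subtract 7/12×row3 = (1, 0, 0, 0)
  row 1: subtract 7/8×row3 = (0, 1, 0, 0)
  row 2: subtract -1/24×row3 = (0, 0, 1, 0)

rank = 4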